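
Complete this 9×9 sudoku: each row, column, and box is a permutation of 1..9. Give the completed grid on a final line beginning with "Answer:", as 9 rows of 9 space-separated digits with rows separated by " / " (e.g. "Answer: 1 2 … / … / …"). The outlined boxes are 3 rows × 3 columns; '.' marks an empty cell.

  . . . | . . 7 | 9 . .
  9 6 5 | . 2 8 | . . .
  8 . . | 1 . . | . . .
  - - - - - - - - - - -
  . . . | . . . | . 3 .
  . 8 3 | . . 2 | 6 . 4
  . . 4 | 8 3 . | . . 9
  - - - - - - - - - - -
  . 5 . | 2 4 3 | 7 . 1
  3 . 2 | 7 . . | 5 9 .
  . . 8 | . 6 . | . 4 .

Step 1. [r1c5∈{5}] r1c5 is down to just 5. So r1c5=5.
Step 2. [r1c1∈{1,2,4}] in col 1, 4 fits only at r1c1. So r1c1=4.
Step 3. [r8c6∈{1}] r8c6's peers cover all but 1. So r8c6=1.
Step 4. [r3c3∈{7}] r3c3 has the single candidate 7 ⇒ r3c3=7.
Step 5. [r8c9∈{6,8}] row 8 places 6 nowhere but r8c9 ⇒ r8c9=6.
Step 6. [r7c3∈{6,9}] across row 7, 9 lands solely at r7c3, so r7c3=9.
Step 7. [r4c2∈{1,2,7,9}] across col 2, 9 lands solely at r4c2 ⇒ r4c2=9.
Step 8. [r4c3∈{1,6}] col 3 places 6 nowhere but r4c3. So r4c3=6.
Step 9. [r1c4∈{3,6}] col 4 places 6 nowhere but r1c4 ⇒ r1c4=6.
Step 10. [r4c7∈{1,2,8}] across col 7, 8 lands solely at r4c7, so r4c7=8.
Step 11. [r1c9∈{2,3,8}] r1c9 is the only open cell in col 9 admitting 8, so r1c9=8.
Step 12. [r2c4∈{3,4}] across col 4, 3 lands solely at r2c4, so r2c4=3.
Step 13. [r1c2∈{1,2,3}] 3 has one home in row 1: r1c2. So r1c2=3.
Step 14. [r1c8∈{1,2}] row 1 places 2 nowhere but r1c8. So r1c8=2.
Step 15. [r3c6∈{4,9}] across box 2, 4 lands solely at r3c6, so r3c6=4.
Step 16. [r4c6∈{5}] r4c6's peers cover all but 5. So r4c6=5.
Step 17. [r2c9∈{7}] only 7 remains possible at r2c9, so r2c9=7.
Step 18. [r2c8∈{1}] only 1 remains possible at r2c8. So r2c8=1.
Step 19. [r6c7∈{1,2}] col 7 places 1 nowhere but r6c7 ⇒ r6c7=1.
Step 20. [r9c2∈{1,7}] col 2 places 1 nowhere but r9c2 ⇒ r9c2=1.
Step 21. [r6c2∈{2,7}] r6c2 is the only open cell in col 2 admitting 7. So r6c2=7.
Step 22. [r6c8∈{5}] r6c8 has the single candidate 5. So r6c8=5.
Step 23. [r4c5∈{1,7}] in row 4, 7 fits only at r4c5. So r4c5=7.
Step 24. [r5c4∈{9}] nothing but 9 survives at r5c4 ⇒ r5c4=9.
Step 25. [r9c7∈{2,3}] col 7 places 2 nowhere but r9c7, so r9c7=2.
Step 26. [r4c1∈{1,2}] row 4 places 1 nowhere but r4c1. So r4c1=1.
Step 27. [r9c9∈{3}] r9c9's peers cover all but 3 ⇒ r9c9=3.
Step 28. [r7c1∈{6}] r7c1 has the single candidate 6 ⇒ r7c1=6.
Step 29. [r3c8∈{6}] r3c8 is down to just 6. So r3c8=6.
Step 30. [r3c9∈{5}] r3c9 has the single candidate 5. So r3c9=5.
Step 31. [r2c7∈{4}] nothing but 4 survives at r2c7, so r2c7=4.
Step 32. [r4c9∈{2}] r4c9 is down to just 2 ⇒ r4c9=2.
Step 33. [r9c6∈{9}] r9c6's peers cover all but 9 ⇒ r9c6=9.
Step 34. [r7c8∈{8}] r7c8 is down to just 8. So r7c8=8.
Step 35. [r9c1∈{7}] r9c1 has the single candidate 7. So r9c1=7.
Step 36. [r3c7∈{3}] nothing but 3 survives at r3c7 ⇒ r3c7=3.
Step 37. [r6c1∈{2}] only 2 remains possible at r6c1 ⇒ r6c1=2.
Step 38. [r3c2∈{2}] r3c2 is down to just 2. So r3c2=2.
Step 39. [r5c5∈{1}] only 1 remains possible at r5c5. So r5c5=1.
Step 40. [r5c1∈{5}] only 5 remains possible at r5c1. So r5c1=5.
Step 41. [r4c4∈{4}] only 4 remains possible at r4c4, so r4c4=4.
Step 42. [r9c4∈{5}] r9c4 is down to just 5. So r9c4=5.
Step 43. [r1c3∈{1}] nothing but 1 survives at r1c3, so r1c3=1.
Step 44. [r3c5∈{9}] r3c5 has the single candidate 9, so r3c5=9.
Step 45. [r8c5∈{8}] r8c5 has the single candidate 8 ⇒ r8c5=8.
Step 46. [r6c6∈{6}] nothing but 6 survives at r6c6, so r6c6=6.
Step 47. [r8c2∈{4}] nothing but 4 survives at r8c2, so r8c2=4.
Step 48. [r5c8∈{7}] nothing but 7 survives at r5c8, so r5c8=7.

Answer: 4 3 1 6 5 7 9 2 8 / 9 6 5 3 2 8 4 1 7 / 8 2 7 1 9 4 3 6 5 / 1 9 6 4 7 5 8 3 2 / 5 8 3 9 1 2 6 7 4 / 2 7 4 8 3 6 1 5 9 / 6 5 9 2 4 3 7 8 1 / 3 4 2 7 8 1 5 9 6 / 7 1 8 5 6 9 2 4 3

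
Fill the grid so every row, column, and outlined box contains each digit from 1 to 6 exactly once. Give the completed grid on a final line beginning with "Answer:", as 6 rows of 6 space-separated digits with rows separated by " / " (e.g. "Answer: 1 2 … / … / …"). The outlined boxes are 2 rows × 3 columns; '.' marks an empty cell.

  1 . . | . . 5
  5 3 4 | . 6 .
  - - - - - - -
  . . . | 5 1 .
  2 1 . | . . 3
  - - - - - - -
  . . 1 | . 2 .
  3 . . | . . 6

Step 1. [r5c6∈{4}] r5c6 is down to just 4, so r5c6=4.
Step 2. [r5c2∈{5,6}] 5 has one home in row 5: r5c2. So r5c2=5.
Step 3. [r2c6∈{1,2}] col 6 places 1 nowhere but r2c6, so r2c6=1.
Step 4. [r1c5∈{3,4}] 3 has one home in col 5: r1c5 ⇒ r1c5=3.
Step 5. [r4c4∈{4,6}] r4c4 is the only open cell in col 4 admitting 6. So r4c4=6.
Step 6. [r3c1∈{4,6}] in col 1, 4 fits only at r3c1, so r3c1=4.
Step 7. [r3c2∈{6}] r3c2's peers cover all but 6, so r3c2=6.
Step 8. [r1c2∈{2}] nothing but 2 survives at r1c2, so r1c2=2.
Step 9. [r1c3∈{6}] r1c3 has the single candidate 6 ⇒ r1c3=6.
Step 10. [r6c2∈{4}] r6c2 is down to just 4 ⇒ r6c2=4.
Step 11. [r1c4∈{4}] r1c4 has the single candidate 4 ⇒ r1c4=4.
Step 12. [r3c6∈{2}] r3c6 has the single candidate 2. So r3c6=2.
Step 13. [r2c4∈{2}] nothing but 2 survives at r2c4. So r2c4=2.
Step 14. [r5c4∈{3}] only 3 remains possible at r5c4, so r5c4=3.
Step 15. [r4c5∈{4}] r4c5 is down to just 4 ⇒ r4c5=4.
Step 16. [r5c1∈{6}] r5c1 is down to just 6. So r5c1=6.
Step 17. [r3c3∈{3}] nothing but 3 survives at r3c3. So r3c3=3.
Step 18. [r4c3∈{5}] r4c3's peers cover all but 5, so r4c3=5.
Step 19. [r6c3∈{2}] r6c3 is down to just 2, so r6c3=2.
Step 20. [r6c4∈{1}] r6c4 has the single candidate 1, so r6c4=1.
Step 21. [r6c5∈{5}] r6c5 is down to just 5. So r6c5=5.

Answer: 1 2 6 4 3 5 / 5 3 4 2 6 1 / 4 6 3 5 1 2 / 2 1 5 6 4 3 / 6 5 1 3 2 4 / 3 4 2 1 5 6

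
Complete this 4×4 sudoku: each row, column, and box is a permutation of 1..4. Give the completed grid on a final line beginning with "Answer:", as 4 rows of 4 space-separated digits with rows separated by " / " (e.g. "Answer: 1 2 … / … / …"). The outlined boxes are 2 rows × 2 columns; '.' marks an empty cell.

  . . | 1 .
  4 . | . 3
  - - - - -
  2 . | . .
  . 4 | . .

Step 1. [r2c3∈{2}] r2c3's peers cover all but 2, so r2c3=2.
Step 2. [r4c1∈{1,3}] in col 1, 1 fits only at r4c1. So r4c1=1.
Step 3. [r3c2∈{3}] r3c2 has the single candidate 3, so r3c2=3.
Step 4. [r3c3∈{4}] r3c3's peers cover all but 4 ⇒ r3c3=4.
Step 5. [r1c4∈{4}] r1c4 is down to just 4. So r1c4=4.
Step 6. [r4c4∈{2}] r4c4 has the single candidate 2 ⇒ r4c4=2.
Step 7. [r1c1∈{3}] nothing but 3 survives at r1c1 ⇒ r1c1=3.
Step 8. [r4c3∈{3}] r4c3 is down to just 3 ⇒ r4c3=3.
Step 9. [r3c4∈{1}] r3c4 is down to just 1 ⇒ r3c4=1.
Step 10. [r1c2∈{2}] only 2 remains possible at r1c2, so r1c2=2.
Step 11. [r2c2∈{1}] nothing but 1 survives at r2c2, so r2c2=1.

Answer: 3 2 1 4 / 4 1 2 3 / 2 3 4 1 / 1 4 3 2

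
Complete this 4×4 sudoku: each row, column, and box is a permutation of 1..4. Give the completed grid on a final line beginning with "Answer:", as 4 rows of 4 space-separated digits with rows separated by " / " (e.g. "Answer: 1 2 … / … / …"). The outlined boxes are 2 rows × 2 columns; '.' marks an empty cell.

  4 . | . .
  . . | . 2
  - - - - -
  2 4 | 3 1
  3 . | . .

Step 1. [r2c1∈{1}] r2c1's peers cover all but 1 ⇒ r2c1=1.
Step 2. [r1c4∈{3}] only 3 remains possible at r1c4 ⇒ r1c4=3.
Step 3. [r4c3∈{2,4}] row 4 places 2 nowhere but r4c3. So r4c3=2.
Step 4. [r4c4∈{4}] r4c4 has the single candidate 4. So r4c4=4.
Step 5. [r2c3∈{4}] r2c3's peers cover all but 4 ⇒ r2c3=4.
Step 6. [r1c2∈{2}] only 2 remains possible at r1c2, so r1c2=2.
Step 7. [r1c3∈{1}] r1c3 has the single candidate 1, so r1c3=1.
Step 8. [r2c2∈{3}] only 3 remains possible at r2c2 ⇒ r2c2=3.
Step 9. [r4c2∈{1}] only 1 remains possible at r4c2, so r4c2=1.

Answer: 4 2 1 3 / 1 3 4 2 / 2 4 3 1 / 3 1 2 4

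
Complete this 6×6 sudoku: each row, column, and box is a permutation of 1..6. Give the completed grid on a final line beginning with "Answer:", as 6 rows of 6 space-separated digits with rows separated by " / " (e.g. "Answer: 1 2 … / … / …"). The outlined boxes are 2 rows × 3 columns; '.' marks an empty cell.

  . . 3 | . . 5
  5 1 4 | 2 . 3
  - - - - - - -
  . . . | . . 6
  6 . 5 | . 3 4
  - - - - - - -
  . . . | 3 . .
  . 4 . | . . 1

Step 1. [r3c5∈{1,2,5}] box 4 places 2 nowhere but r3c5. So r3c5=2.
Step 2. [r1c2∈{2,6}] across box 1, 6 lands solely at r1c2, so r1c2=6.
Step 3. [r6c4∈{5,6}] col 4 places 6 nowhere but r6c4. So r6c4=6.
Step 4. [r6c3∈{2}] r6c3 has the single candidate 2, so r6c3=2.
Step 5. [r3c3∈{1}] only 1 remains possible at r3c3, so r3c3=1.
Step 6. [r5c5∈{4,5}] row 5 places 4 nowhere but r5c5 ⇒ r5c5=4.
Step 7. [r6c1∈{3}] r6c1's peers cover all but 3 ⇒ r6c1=3.
Step 8. [r1c5∈{1}] nothing but 1 survives at r1c5, so r1c5=1.
Step 9. [r5c3∈{6}] r5c3 has the single candidate 6, so r5c3=6.
Step 10. [r5c1∈{1}] r5c1 is down to just 1 ⇒ r5c1=1.
Step 11. [r5c2∈{5}] only 5 remains possible at r5c2, so r5c2=5.
Step 12. [r4c4∈{1}] r4c4 is down to just 1 ⇒ r4c4=1.
Step 13. [r5c6∈{2}] r5c6's peers cover all but 2, so r5c6=2.
Step 14. [r3c2∈{3}] r3c2's peers cover all but 3. So r3c2=3.
Step 15. [r6c5∈{5}] r6c5 is down to just 5 ⇒ r6c5=5.
Step 16. [r1c1∈{2}] only 2 remains possible at r1c1 ⇒ r1c1=2.
Step 17. [r3c1∈{4}] r3c1's peers cover all but 4, so r3c1=4.
Step 18. [r3c4∈{5}] only 5 remains possible at r3c4 ⇒ r3c4=5.
Step 19. [r1c4∈{4}] r1c4's peers cover all but 4 ⇒ r1c4=4.
Step 20. [r4c2∈{2}] nothing but 2 survives at r4c2, so r4c2=2.
Step 21. [r2c5∈{6}] r2c5 has the single candidate 6. So r2c5=6.

Answer: 2 6 3 4 1 5 / 5 1 4 2 6 3 / 4 3 1 5 2 6 / 6 2 5 1 3 4 / 1 5 6 3 4 2 / 3 4 2 6 5 1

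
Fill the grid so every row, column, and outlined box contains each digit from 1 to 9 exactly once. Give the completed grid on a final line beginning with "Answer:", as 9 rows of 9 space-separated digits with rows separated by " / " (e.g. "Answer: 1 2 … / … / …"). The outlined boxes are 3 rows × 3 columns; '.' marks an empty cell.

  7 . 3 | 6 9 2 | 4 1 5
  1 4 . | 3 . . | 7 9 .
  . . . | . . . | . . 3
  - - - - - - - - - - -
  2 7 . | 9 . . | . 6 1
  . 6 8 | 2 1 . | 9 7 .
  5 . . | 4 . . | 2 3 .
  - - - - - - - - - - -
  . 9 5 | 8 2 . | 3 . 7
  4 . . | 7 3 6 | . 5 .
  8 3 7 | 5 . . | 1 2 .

Step 1. [r6c9∈{8}] nothing but 8 survives at r6c9. So r6c9=8.
Step 2. [r5c6∈{3,5}] across row 5, 5 lands solely at r5c6, so r5c6=5.
Step 3. [r3c8∈{8}] only 8 remains possible at r3c8 ⇒ r3c8=8.
Step 4. [r9c5∈{4}] r9c5 has the single candidate 4. So r9c5=4.
Step 5. [r3c7∈{6}] only 6 remains possible at r3c7 ⇒ r3c7=6.
Step 6. [r2c6∈{8}] nothing but 8 survives at r2c6. So r2c6=8.
Step 7. [r6c3∈{1,9}] across row 6, 9 lands solely at r6c3. So r6c3=9.
Step 8. [r3c3∈{2}] r3c3's peers cover all but 2, so r3c3=2.
Step 9. [r6c6∈{7}] r6c6 has the single candidate 7, so r6c6=7.
Step 10. [r2c5∈{5}] only 5 remains possible at r2c5 ⇒ r2c5=5.
Step 11. [r3c4∈{1}] nothing but 1 survives at r3c4. So r3c4=1.
Step 12. [r8c9∈{9}] only 9 remains possible at r8c9, so r8c9=9.
Step 13. [r6c2∈{1}] nothing but 1 survives at r6c2. So r6c2=1.
Step 14. [r8c3∈{1}] r8c3 has the single candidate 1 ⇒ r8c3=1.
Step 15. [r4c7∈{5}] r4c7 is down to just 5 ⇒ r4c7=5.
Step 16. [r5c9∈{4}] r5c9's peers cover all but 4. So r5c9=4.
Step 17. [r8c2∈{2}] only 2 remains possible at r8c2 ⇒ r8c2=2.
Step 18. [r3c1∈{9}] nothing but 9 survives at r3c1 ⇒ r3c1=9.
Step 19. [r5c1∈{3}] r5c1's peers cover all but 3 ⇒ r5c1=3.
Step 20. [r3c6∈{4}] r3c6 has the single candidate 4. So r3c6=4.
Step 21. [r3c2∈{5}] only 5 remains possible at r3c2 ⇒ r3c2=5.
Step 22. [r8c7∈{8}] nothing but 8 survives at r8c7 ⇒ r8c7=8.
Step 23. [r4c5∈{8}] r4c5 has the single candidate 8. So r4c5=8.
Step 24. [r3c5∈{7}] only 7 remains possible at r3c5. So r3c5=7.
Step 25. [r2c3∈{6}] r2c3 is down to just 6 ⇒ r2c3=6.
Step 26. [r9c6∈{9}] r9c6's peers cover all but 9 ⇒ r9c6=9.
Step 27. [r1c2∈{8}] r1c2 has the single candidate 8, so r1c2=8.
Step 28. [r9c9∈{6}] nothing but 6 survives at r9c9. So r9c9=6.
Step 29. [r6c5∈{6}] r6c5's peers cover all but 6. So r6c5=6.
Step 30. [r2c9∈{2}] nothing but 2 survives at r2c9 ⇒ r2c9=2.
Step 31. [r7c6∈{1}] r7c6 has the single candidate 1. So r7c6=1.
Step 32. [r4c6∈{3}] r4c6's peers cover all but 3. So r4c6=3.
Step 33. [r7c8∈{4}] nothing but 4 survives at r7c8, so r7c8=4.
Step 34. [r4c3∈{4}] r4c3 has the single candidate 4. So r4c3=4.
Step 35. [r7c1∈{6}] only 6 remains possible at r7c1, so r7c1=6.

Answer: 7 8 3 6 9 2 4 1 5 / 1 4 6 3 5 8 7 9 2 / 9 5 2 1 7 4 6 8 3 / 2 7 4 9 8 3 5 6 1 / 3 6 8 2 1 5 9 7 4 / 5 1 9 4 6 7 2 3 8 / 6 9 5 8 2 1 3 4 7 / 4 2 1 7 3 6 8 5 9 / 8 3 7 5 4 9 1 2 6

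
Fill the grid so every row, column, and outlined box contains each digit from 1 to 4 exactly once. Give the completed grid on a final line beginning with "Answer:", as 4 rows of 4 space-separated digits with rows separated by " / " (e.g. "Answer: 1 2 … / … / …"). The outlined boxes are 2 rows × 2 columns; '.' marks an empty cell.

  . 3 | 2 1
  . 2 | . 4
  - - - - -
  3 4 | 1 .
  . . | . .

Step 1. [r4c4∈{2,3}] across col 4, 3 lands solely at r4c4, so r4c4=3.
Step 2. [r4c1∈{1,2}] row 4 places 2 nowhere but r4c1 ⇒ r4c1=2.
Step 3. [r4c2∈{1}] r4c2's peers cover all but 1. So r4c2=1.
Step 4. [r3c4∈{2}] only 2 remains possible at r3c4 ⇒ r3c4=2.
Step 5. [r1c1∈{4}] r1c1's peers cover all but 4, so r1c1=4.
Step 6. [r2c1∈{1}] nothing but 1 survives at r2c1. So r2c1=1.
Step 7. [r2c3∈{3}] r2c3 has the single candidate 3 ⇒ r2c3=3.
Step 8. [r4c3∈{4}] only 4 remains possible at r4c3 ⇒ r4c3=4.

Answer: 4 3 2 1 / 1 2 3 4 / 3 4 1 2 / 2 1 4 3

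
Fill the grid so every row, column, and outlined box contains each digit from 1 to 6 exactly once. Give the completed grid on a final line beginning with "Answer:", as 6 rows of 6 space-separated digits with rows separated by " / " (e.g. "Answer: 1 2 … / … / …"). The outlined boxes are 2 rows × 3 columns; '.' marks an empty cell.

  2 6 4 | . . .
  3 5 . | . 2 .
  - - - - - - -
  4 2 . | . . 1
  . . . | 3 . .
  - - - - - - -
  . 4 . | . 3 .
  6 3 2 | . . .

Step 1. [r4c6∈{2,4,5,6}] 2 has one home in row 4: r4c6. So r4c6=2.
Step 2. [r4c5∈{4,5,6}] across row 4, 4 lands solely at r4c5. So r4c5=4.
Step 3. [r3c5∈{5,6}] across col 5, 6 lands solely at r3c5 ⇒ r3c5=6.
Step 4. [r3c4∈{5}] nothing but 5 survives at r3c4 ⇒ r3c4=5.
Step 5. [r1c4∈{1}] r1c4 has the single candidate 1, so r1c4=1.
Step 6. [r1c5∈{5}] r1c5 has the single candidate 5. So r1c5=5.
Step 7. [r2c3∈{1}] nothing but 1 survives at r2c3 ⇒ r2c3=1.
Step 8. [r5c3∈{5}] r5c3 is down to just 5 ⇒ r5c3=5.
Step 9. [r5c6∈{6}] r5c6 is down to just 6. So r5c6=6.
Step 10. [r6c4∈{4}] r6c4 has the single candidate 4. So r6c4=4.
Step 11. [r4c1∈{1,5}] r4c1 is the only open cell in row 4 admitting 5. So r4c1=5.
Step 12. [r5c4∈{2}] nothing but 2 survives at r5c4 ⇒ r5c4=2.
Step 13. [r2c4∈{6}] nothing but 6 survives at r2c4, so r2c4=6.
Step 14. [r6c5∈{1}] r6c5 has the single candidate 1. So r6c5=1.
Step 15. [r3c3∈{3}] only 3 remains possible at r3c3, so r3c3=3.
Step 16. [r4c2∈{1}] nothing but 1 survives at r4c2 ⇒ r4c2=1.
Step 17. [r6c6∈{5}] only 5 remains possible at r6c6 ⇒ r6c6=5.
Step 18. [r5c1∈{1}] r5c1 is down to just 1, so r5c1=1.
Step 19. [r2c6∈{4}] r2c6's peers cover all but 4 ⇒ r2c6=4.
Step 20. [r1c6∈{3}] r1c6 has the single candidate 3. So r1c6=3.
Step 21. [r4c3∈{6}] only 6 remains possible at r4c3, so r4c3=6.

Answer: 2 6 4 1 5 3 / 3 5 1 6 2 4 / 4 2 3 5 6 1 / 5 1 6 3 4 2 / 1 4 5 2 3 6 / 6 3 2 4 1 5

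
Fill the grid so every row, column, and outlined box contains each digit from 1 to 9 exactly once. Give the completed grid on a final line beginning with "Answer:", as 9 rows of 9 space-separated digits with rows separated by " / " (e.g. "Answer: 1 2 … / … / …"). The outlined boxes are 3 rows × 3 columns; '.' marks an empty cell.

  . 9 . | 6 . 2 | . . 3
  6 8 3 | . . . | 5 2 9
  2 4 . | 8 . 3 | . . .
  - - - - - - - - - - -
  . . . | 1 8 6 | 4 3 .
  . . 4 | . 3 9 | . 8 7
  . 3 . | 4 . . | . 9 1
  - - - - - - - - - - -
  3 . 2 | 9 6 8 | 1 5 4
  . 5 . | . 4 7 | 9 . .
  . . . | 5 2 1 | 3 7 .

Step 1. [r5c1∈{1,5}] row 5 places 5 nowhere but r5c1, so r5c1=5.
Step 2. [r6c5∈{5,7}] 7 has one home in box 5: r6c5. So r6c5=7.
Step 3. [r8c8∈{6}] r8c8 has the single candidate 6. So r8c8=6.
Step 4. [r3c8∈{1}] r3c8 is down to just 1. So r3c8=1.
Step 5. [r6c7∈{2,6}] across row 6, 2 lands solely at r6c7, so r6c7=2.
Step 6. [r6c1∈{8}] r6c1's peers cover all but 8, so r6c1=8.
Step 7. [r5c7∈{6}] r5c7 is down to just 6. So r5c7=6.
Step 8. [r8c1∈{1}] only 1 remains possible at r8c1 ⇒ r8c1=1.
Step 9. [r1c1∈{7}] only 7 remains possible at r1c1 ⇒ r1c1=7.
Step 10. [r8c3∈{8}] only 8 remains possible at r8c3, so r8c3=8.
Step 11. [r3c3∈{5}] r3c3's peers cover all but 5. So r3c3=5.
Step 12. [r4c1∈{9}] r4c1 has the single candidate 9 ⇒ r4c1=9.
Step 13. [r4c2∈{2,7}] r4c2 is the only open cell in row 4 admitting 2 ⇒ r4c2=2.
Step 14. [r6c3∈{6}] only 6 remains possible at r6c3 ⇒ r6c3=6.
Step 15. [r2c5∈{1}] r2c5 has the single candidate 1. So r2c5=1.
Step 16. [r3c5∈{9}] r3c5 is down to just 9 ⇒ r3c5=9.
Step 17. [r3c9∈{6}] r3c9 has the single candidate 6, so r3c9=6.
Step 18. [r2c4∈{7}] nothing but 7 survives at r2c4 ⇒ r2c4=7.
Step 19. [r5c2∈{1}] r5c2 has the single candidate 1 ⇒ r5c2=1.
Step 20. [r2c6∈{4}] r2c6 has the single candidate 4, so r2c6=4.
Step 21. [r9c2∈{6}] r9c2's peers cover all but 6. So r9c2=6.
Step 22. [r8c9∈{2}] only 2 remains possible at r8c9, so r8c9=2.
Step 23. [r6c6∈{5}] only 5 remains possible at r6c6 ⇒ r6c6=5.
Step 24. [r1c7∈{8}] r1c7 has the single candidate 8, so r1c7=8.
Step 25. [r3c7∈{7}] r3c7's peers cover all but 7 ⇒ r3c7=7.
Step 26. [r9c1∈{4}] r9c1's peers cover all but 4, so r9c1=4.
Step 27. [r5c4∈{2}] nothing but 2 survives at r5c4. So r5c4=2.
Step 28. [r4c3∈{7}] only 7 remains possible at r4c3 ⇒ r4c3=7.
Step 29. [r1c3∈{1}] r1c3 is down to just 1 ⇒ r1c3=1.
Step 30. [r1c8∈{4}] r1c8 has the single candidate 4 ⇒ r1c8=4.
Step 31. [r8c4∈{3}] only 3 remains possible at r8c4, so r8c4=3.
Step 32. [r4c9∈{5}] r4c9's peers cover all but 5. So r4c9=5.
Step 33. [r1c5∈{5}] r1c5's peers cover all but 5. So r1c5=5.
Step 34. [r9c3∈{9}] only 9 remains possible at r9c3, so r9c3=9.
Step 35. [r7c2∈{7}] nothing but 7 survives at r7c2. So r7c2=7.
Step 36. [r9c9∈{8}] r9c9 is down to just 8 ⇒ r9c9=8.

Answer: 7 9 1 6 5 2 8 4 3 / 6 8 3 7 1 4 5 2 9 / 2 4 5 8 9 3 7 1 6 / 9 2 7 1 8 6 4 3 5 / 5 1 4 2 3 9 6 8 7 / 8 3 6 4 7 5 2 9 1 / 3 7 2 9 6 8 1 5 4 / 1 5 8 3 4 7 9 6 2 / 4 6 9 5 2 1 3 7 8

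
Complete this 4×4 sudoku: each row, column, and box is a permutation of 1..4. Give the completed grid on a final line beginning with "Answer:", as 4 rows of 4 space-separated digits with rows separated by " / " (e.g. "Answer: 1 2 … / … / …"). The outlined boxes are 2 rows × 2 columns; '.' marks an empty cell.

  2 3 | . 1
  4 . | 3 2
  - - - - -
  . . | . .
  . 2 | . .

Step 1. [r3c2∈{1,4}] 4 has one home in col 2: r3c2 ⇒ r3c2=4.
Step 2. [r3c4∈{3}] nothing but 3 survives at r3c4. So r3c4=3.
Step 3. [r3c1∈{1}] only 1 remains possible at r3c1, so r3c1=1.
Step 4. [r1c3∈{4}] r1c3 has the single candidate 4. So r1c3=4.
Step 5. [r4c3∈{1}] only 1 remains possible at r4c3, so r4c3=1.
Step 6. [r3c3∈{2}] only 2 remains possible at r3c3 ⇒ r3c3=2.
Step 7. [r4c1∈{3}] r4c1's peers cover all but 3, so r4c1=3.
Step 8. [r2c2∈{1}] nothing but 1 survives at r2c2, so r2c2=1.
Step 9. [r4c4∈{4}] r4c4 is down to just 4, so r4c4=4.

Answer: 2 3 4 1 / 4 1 3 2 / 1 4 2 3 / 3 2 1 4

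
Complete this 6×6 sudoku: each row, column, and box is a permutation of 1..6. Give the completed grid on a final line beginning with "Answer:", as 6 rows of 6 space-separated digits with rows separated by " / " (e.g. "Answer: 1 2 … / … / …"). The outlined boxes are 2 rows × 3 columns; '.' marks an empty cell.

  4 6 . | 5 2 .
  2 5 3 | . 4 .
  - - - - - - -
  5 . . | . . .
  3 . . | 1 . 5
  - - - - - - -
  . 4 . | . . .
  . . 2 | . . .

Step 1. [r4c5∈{6}] r4c5's peers cover all but 6. So r4c5=6.
Step 2. [r3c5∈{3}] r3c5 is down to just 3. So r3c5=3.
Step 3. [r2c6∈{1,6}] 1 has one home in row 2: r2c6 ⇒ r2c6=1.
Step 4. [r6c2∈{1,3}] col 2 places 3 nowhere but r6c2. So r6c2=3.
Step 5. [r5c3∈{1,5,6}] r5c3 is the only open cell in col 3 admitting 5 ⇒ r5c3=5.
Step 6. [r5c4∈{2,3,6}] r5c4 is the only open cell in col 4 admitting 3, so r5c4=3.
Step 7. [r3c4∈{2,4}] 2 has one home in col 4: r3c4. So r3c4=2.
Step 8. [r3c3∈{1,4,6}] in row 3, 6 fits only at r3c3 ⇒ r3c3=6.
Step 9. [r6c4∈{4,6}] col 4 places 4 nowhere but r6c4. So r6c4=4.
Step 10. [r6c6∈{6}] nothing but 6 survives at r6c6 ⇒ r6c6=6.
Step 11. [r6c1∈{1}] nothing but 1 survives at r6c1, so r6c1=1.
Step 12. [r4c3∈{4}] r4c3 has the single candidate 4. So r4c3=4.
Step 13. [r2c4∈{6}] only 6 remains possible at r2c4. So r2c4=6.
Step 14. [r5c1∈{6}] r5c1 has the single candidate 6 ⇒ r5c1=6.
Step 15. [r6c5∈{5}] r6c5's peers cover all but 5, so r6c5=5.
Step 16. [r3c6∈{4}] r3c6's peers cover all but 4, so r3c6=4.
Step 17. [r4c2∈{2}] r4c2 has the single candidate 2, so r4c2=2.
Step 18. [r1c6∈{3}] r1c6's peers cover all but 3. So r1c6=3.
Step 19. [r1c3∈{1}] only 1 remains possible at r1c3 ⇒ r1c3=1.
Step 20. [r3c2∈{1}] nothing but 1 survives at r3c2. So r3c2=1.
Step 21. [r5c6∈{2}] nothing but 2 survives at r5c6 ⇒ r5c6=2.
Step 22. [r5c5∈{1}] r5c5's peers cover all but 1, so r5c5=1.

Answer: 4 6 1 5 2 3 / 2 5 3 6 4 1 / 5 1 6 2 3 4 / 3 2 4 1 6 5 / 6 4 5 3 1 2 / 1 3 2 4 5 6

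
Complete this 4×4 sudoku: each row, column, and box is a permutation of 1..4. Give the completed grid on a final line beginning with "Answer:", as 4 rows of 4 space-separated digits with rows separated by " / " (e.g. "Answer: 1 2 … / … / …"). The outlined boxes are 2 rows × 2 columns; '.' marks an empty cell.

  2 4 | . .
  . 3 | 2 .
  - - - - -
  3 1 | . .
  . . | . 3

Step 1. [r3c3∈{4}] r3c3's peers cover all but 4 ⇒ r3c3=4.
Step 2. [r1c4∈{1}] r1c4 is down to just 1, so r1c4=1.
Step 3. [r3c4∈{2}] only 2 remains possible at r3c4, so r3c4=2.
Step 4. [r4c2∈{2}] nothing but 2 survives at r4c2. So r4c2=2.
Step 5. [r2c4∈{4}] r2c4 has the single candidate 4 ⇒ r2c4=4.
Step 6. [r1c3∈{3}] only 3 remains possible at r1c3 ⇒ r1c3=3.
Step 7. [r2c1∈{1}] r2c1 is down to just 1, so r2c1=1.
Step 8. [r4c3∈{1}] nothing but 1 survives at r4c3. So r4c3=1.
Step 9. [r4c1∈{4}] r4c1 has the single candidate 4. So r4c1=4.

Answer: 2 4 3 1 / 1 3 2 4 / 3 1 4 2 / 4 2 1 3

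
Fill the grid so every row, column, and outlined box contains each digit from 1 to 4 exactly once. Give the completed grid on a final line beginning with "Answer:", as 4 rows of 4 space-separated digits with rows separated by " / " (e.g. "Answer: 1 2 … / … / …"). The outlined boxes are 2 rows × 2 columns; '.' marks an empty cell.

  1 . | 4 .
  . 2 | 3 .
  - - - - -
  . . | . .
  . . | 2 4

Step 1. [r3c4∈{1,3}] r3c4 is the only open cell in col 4 admitting 3. So r3c4=3.
Step 2. [r4c2∈{1,3}] 1 has one home in row 4: r4c2 ⇒ r4c2=1.
Step 3. [r3c2∈{4}] r3c2 has the single candidate 4 ⇒ r3c2=4.
Step 4. [r3c1∈{2}] nothing but 2 survives at r3c1, so r3c1=2.
Step 5. [r4c1∈{3}] r4c1 is down to just 3, so r4c1=3.
Step 6. [r2c4∈{1}] r2c4 is down to just 1, so r2c4=1.
Step 7. [r3c3∈{1}] r3c3's peers cover all but 1, so r3c3=1.
Step 8. [r1c4∈{2}] only 2 remains possible at r1c4 ⇒ r1c4=2.
Step 9. [r2c1∈{4}] r2c1 has the single candidate 4. So r2c1=4.
Step 10. [r1c2∈{3}] nothing but 3 survives at r1c2 ⇒ r1c2=3.

Answer: 1 3 4 2 / 4 2 3 1 / 2 4 1 3 / 3 1 2 4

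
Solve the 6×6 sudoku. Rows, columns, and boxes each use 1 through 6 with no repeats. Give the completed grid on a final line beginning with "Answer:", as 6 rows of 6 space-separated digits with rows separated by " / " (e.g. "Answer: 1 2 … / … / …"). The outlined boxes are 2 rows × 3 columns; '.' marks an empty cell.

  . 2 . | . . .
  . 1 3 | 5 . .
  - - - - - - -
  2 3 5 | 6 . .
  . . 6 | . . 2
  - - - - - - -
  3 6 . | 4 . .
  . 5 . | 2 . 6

Step 1. [r1c3∈{4}] r1c3 is down to just 4. So r1c3=4.
Step 2. [r4c1∈{1,4}] across box 3, 1 lands solely at r4c1, so r4c1=1.
Step 3. [r4c5∈{3,4,5}] r4c5 is the only open cell in row 4 admitting 5, so r4c5=5.
Step 4. [r5c5∈{1}] only 1 remains possible at r5c5, so r5c5=1.
Step 5. [r1c6∈{1,3}] across col 6, 3 lands solely at r1c6 ⇒ r1c6=3.
Step 6. [r2c6∈{4}] r2c6 has the single candidate 4, so r2c6=4.
Step 7. [r2c1∈{6}] nothing but 6 survives at r2c1, so r2c1=6.
Step 8. [r4c4∈{3}] nothing but 3 survives at r4c4. So r4c4=3.
Step 9. [r3c5∈{4}] r3c5 has the single candidate 4 ⇒ r3c5=4.
Step 10. [r6c5∈{3}] r6c5 has the single candidate 3, so r6c5=3.
Step 11. [r1c4∈{1}] r1c4 has the single candidate 1 ⇒ r1c4=1.
Step 12. [r1c5∈{6}] r1c5 is down to just 6. So r1c5=6.
Step 13. [r1c1∈{5}] only 5 remains possible at r1c1, so r1c1=5.
Step 14. [r5c3∈{2}] only 2 remains possible at r5c3 ⇒ r5c3=2.
Step 15. [r3c6∈{1}] r3c6's peers cover all but 1. So r3c6=1.
Step 16. [r2c5∈{2}] r2c5's peers cover all but 2, so r2c5=2.
Step 17. [r6c3∈{1}] r6c3 is down to just 1, so r6c3=1.
Step 18. [r5c6∈{5}] r5c6's peers cover all but 5 ⇒ r5c6=5.
Step 19. [r6c1∈{4}] only 4 remains possible at r6c1. So r6c1=4.
Step 20. [r4c2∈{4}] r4c2's peers cover all but 4 ⇒ r4c2=4.

Answer: 5 2 4 1 6 3 / 6 1 3 5 2 4 / 2 3 5 6 4 1 / 1 4 6 3 5 2 / 3 6 2 4 1 5 / 4 5 1 2 3 6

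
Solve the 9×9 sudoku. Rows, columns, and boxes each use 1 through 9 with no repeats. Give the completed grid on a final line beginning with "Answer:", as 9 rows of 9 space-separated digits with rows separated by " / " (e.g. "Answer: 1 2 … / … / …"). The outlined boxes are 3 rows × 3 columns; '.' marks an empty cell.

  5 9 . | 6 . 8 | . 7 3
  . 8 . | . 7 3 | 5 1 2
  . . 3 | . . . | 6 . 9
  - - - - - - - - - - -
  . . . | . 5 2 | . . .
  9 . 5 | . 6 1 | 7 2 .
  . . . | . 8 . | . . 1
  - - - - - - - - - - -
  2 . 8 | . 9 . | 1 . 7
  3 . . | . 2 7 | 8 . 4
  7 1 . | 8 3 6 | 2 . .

Step 1. [r6c8∈{3,4,5,6,9}] 5 has one home in row 6: r6c8, so r6c8=5.
Step 2. [r9c3∈{4,9}] across row 9, 4 lands solely at r9c3, so r9c3=4.
Step 3. [r4c1∈{1,4,6,8}] in col 1, 8 fits only at r4c1. So r4c1=8.
Step 4. [r3c2∈{2,4,7}] in row 3, 7 fits only at r3c2, so r3c2=7.
Step 5. [r2c3∈{6}] nothing but 6 survives at r2c3 ⇒ r2c3=6.
Step 6. [r1c7∈{4}] r1c7 has the single candidate 4, so r1c7=4.
Step 7. [r3c5∈{1,4}] across col 5, 4 lands solely at r3c5, so r3c5=4.
Step 8. [r4c8∈{3,4,6,9}] col 8 places 4 nowhere but r4c8. So r4c8=4.
Step 9. [r6c2∈{2,3,4,6}] col 2 places 2 nowhere but r6c2 ⇒ r6c2=2.
Step 10. [r6c6∈{4,9}] across col 6, 9 lands solely at r6c6 ⇒ r6c6=9.
Step 11. [r5c2∈{3,4}] in col 2, 4 fits only at r5c2, so r5c2=4.
Step 12. [r4c2∈{3,6}] col 2 places 3 nowhere but r4c2 ⇒ r4c2=3.
Step 13. [r6c4∈{3,4,7}] row 6 places 4 nowhere but r6c4. So r6c4=4.
Step 14. [r7c4∈{5}] r7c4 is down to just 5, so r7c4=5.
Step 15. [r7c2∈{6}] only 6 remains possible at r7c2, so r7c2=6.
Step 16. [r3c1∈{1}] r3c1 is down to just 1, so r3c1=1.
Step 17. [r8c3∈{9}] r8c3 is down to just 9 ⇒ r8c3=9.
Step 18. [r4c3∈{1,7}] r4c3 is the only open cell in row 4 admitting 1. So r4c3=1.
Step 19. [r8c2∈{5}] r8c2's peers cover all but 5 ⇒ r8c2=5.
Step 20. [r3c8∈{8}] r3c8 has the single candidate 8, so r3c8=8.
Step 21. [r1c5∈{1}] only 1 remains possible at r1c5 ⇒ r1c5=1.
Step 22. [r9c9∈{5}] only 5 remains possible at r9c9, so r9c9=5.
Step 23. [r7c8∈{3}] r7c8 is down to just 3, so r7c8=3.
Step 24. [r2c1∈{4}] only 4 remains possible at r2c1, so r2c1=4.
Step 25. [r8c8∈{6}] r8c8's peers cover all but 6, so r8c8=6.
Step 26. [r9c8∈{9}] r9c8's peers cover all but 9 ⇒ r9c8=9.
Step 27. [r8c4∈{1}] nothing but 1 survives at r8c4. So r8c4=1.
Step 28. [r6c3∈{7}] r6c3's peers cover all but 7 ⇒ r6c3=7.
Step 29. [r6c1∈{6}] nothing but 6 survives at r6c1, so r6c1=6.
Step 30. [r4c7∈{9}] r4c7 has the single candidate 9, so r4c7=9.
Step 31. [r1c3∈{2}] r1c3 is down to just 2, so r1c3=2.
Step 32. [r2c4∈{9}] r2c4's peers cover all but 9, so r2c4=9.
Step 33. [r4c9∈{6}] nothing but 6 survives at r4c9 ⇒ r4c9=6.
Step 34. [r5c4∈{3}] r5c4 has the single candidate 3. So r5c4=3.
Step 35. [r3c4∈{2}] nothing but 2 survives at r3c4 ⇒ r3c4=2.
Step 36. [r7c6∈{4}] nothing but 4 survives at r7c6. So r7c6=4.
Step 37. [r5c9∈{8}] r5c9 is down to just 8, so r5c9=8.
Step 38. [r3c6∈{5}] r3c6's peers cover all but 5, so r3c6=5.
Step 39. [r4c4∈{7}] r4c4 has the single candidate 7. So r4c4=7.
Step 40. [r6c7∈{3}] r6c7's peers cover all but 3 ⇒ r6c7=3.

Answer: 5 9 2 6 1 8 4 7 3 / 4 8 6 9 7 3 5 1 2 / 1 7 3 2 4 5 6 8 9 / 8 3 1 7 5 2 9 4 6 / 9 4 5 3 6 1 7 2 8 / 6 2 7 4 8 9 3 5 1 / 2 6 8 5 9 4 1 3 7 / 3 5 9 1 2 7 8 6 4 / 7 1 4 8 3 6 2 9 5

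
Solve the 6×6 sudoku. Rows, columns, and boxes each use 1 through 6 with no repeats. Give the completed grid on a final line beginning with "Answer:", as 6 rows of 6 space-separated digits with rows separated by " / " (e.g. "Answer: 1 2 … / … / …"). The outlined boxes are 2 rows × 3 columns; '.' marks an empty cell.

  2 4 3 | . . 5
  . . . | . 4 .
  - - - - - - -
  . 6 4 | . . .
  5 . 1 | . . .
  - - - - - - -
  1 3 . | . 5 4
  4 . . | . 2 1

Step 1. [r5c4∈{6}] r5c4 is down to just 6 ⇒ r5c4=6.
Step 2. [r6c4∈{3}] r6c4's peers cover all but 3, so r6c4=3.
Step 3. [r2c6∈{2,3,6}] r2c6 is the only open cell in row 2 admitting 3 ⇒ r2c6=3.
Step 4. [r2c4∈{1,2}] r2c4 is the only open cell in row 2 admitting 2. So r2c4=2.
Step 5. [r1c4∈{1}] only 1 remains possible at r1c4. So r1c4=1.
Step 6. [r6c2∈{5}] only 5 remains possible at r6c2, so r6c2=5.
Step 7. [r4c5∈{3,6}] 3 has one home in row 4: r4c5, so r4c5=3.
Step 8. [r3c6∈{2}] r3c6's peers cover all but 2 ⇒ r3c6=2.
Step 9. [r2c1∈{6}] r2c1 is down to just 6 ⇒ r2c1=6.
Step 10. [r2c2∈{1}] nothing but 1 survives at r2c2. So r2c2=1.
Step 11. [r4c4∈{4}] r4c4's peers cover all but 4 ⇒ r4c4=4.
Step 12. [r3c4∈{5}] nothing but 5 survives at r3c4, so r3c4=5.
Step 13. [r1c5∈{6}] only 6 remains possible at r1c5 ⇒ r1c5=6.
Step 14. [r5c3∈{2}] nothing but 2 survives at r5c3 ⇒ r5c3=2.
Step 15. [r3c1∈{3}] only 3 remains possible at r3c1, so r3c1=3.
Step 16. [r2c3∈{5}] r2c3 is down to just 5, so r2c3=5.
Step 17. [r4c6∈{6}] only 6 remains possible at r4c6 ⇒ r4c6=6.
Step 18. [r6c3∈{6}] r6c3 has the single candidate 6, so r6c3=6.
Step 19. [r3c5∈{1}] r3c5 has the single candidate 1. So r3c5=1.
Step 20. [r4c2∈{2}] r4c2's peers cover all but 2, so r4c2=2.

Answer: 2 4 3 1 6 5 / 6 1 5 2 4 3 / 3 6 4 5 1 2 / 5 2 1 4 3 6 / 1 3 2 6 5 4 / 4 5 6 3 2 1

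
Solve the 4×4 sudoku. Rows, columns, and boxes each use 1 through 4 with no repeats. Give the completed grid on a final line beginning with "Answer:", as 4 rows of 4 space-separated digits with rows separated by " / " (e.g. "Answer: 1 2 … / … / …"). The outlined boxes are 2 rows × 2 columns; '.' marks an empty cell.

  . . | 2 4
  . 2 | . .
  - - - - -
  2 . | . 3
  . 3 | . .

Step 1. [r2c1∈{1,3,4}] in row 2, 4 fits only at r2c1. So r2c1=4.
Step 2. [r4c1∈{1}] r4c1 has the single candidate 1 ⇒ r4c1=1.
Step 3. [r3c3∈{1,4}] across row 3, 1 lands solely at r3c3. So r3c3=1.
Step 4. [r3c2∈{4}] r3c2's peers cover all but 4, so r3c2=4.
Step 5. [r1c2∈{1}] r1c2 is down to just 1 ⇒ r1c2=1.
Step 6. [r4c3∈{4}] only 4 remains possible at r4c3 ⇒ r4c3=4.
Step 7. [r1c1∈{3}] r1c1's peers cover all but 3, so r1c1=3.
Step 8. [r2c3∈{3}] r2c3 is down to just 3. So r2c3=3.
Step 9. [r4c4∈{2}] r4c4 is down to just 2. So r4c4=2.
Step 10. [r2c4∈{1}] r2c4's peers cover all but 1, so r2c4=1.

Answer: 3 1 2 4 / 4 2 3 1 / 2 4 1 3 / 1 3 4 2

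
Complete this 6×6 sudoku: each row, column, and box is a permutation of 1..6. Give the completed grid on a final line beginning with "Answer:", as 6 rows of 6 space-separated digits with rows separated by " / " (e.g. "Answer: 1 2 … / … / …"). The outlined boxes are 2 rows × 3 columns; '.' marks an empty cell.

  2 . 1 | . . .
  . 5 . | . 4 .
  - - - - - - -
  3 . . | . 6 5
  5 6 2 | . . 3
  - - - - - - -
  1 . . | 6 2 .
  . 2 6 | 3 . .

Step 1. [r5c6∈{4}] nothing but 4 survives at r5c6, so r5c6=4.
Step 2. [r3c4∈{1,2,4}] across row 3, 2 lands solely at r3c4. So r3c4=2.
Step 3. [r4c5∈{1}] only 1 remains possible at r4c5. So r4c5=1.
Step 4. [r2c6∈{1,2,6}] across row 2, 2 lands solely at r2c6. So r2c6=2.
Step 5. [r2c3∈{3}] only 3 remains possible at r2c3. So r2c3=3.
Step 6. [r1c4∈{5}] r1c4 has the single candidate 5, so r1c4=5.
Step 7. [r1c2∈{4}] only 4 remains possible at r1c2. So r1c2=4.
Step 8. [r3c3∈{4}] r3c3 has the single candidate 4. So r3c3=4.
Step 9. [r2c4∈{1}] r2c4 has the single candidate 1. So r2c4=1.
Step 10. [r6c6∈{1}] nothing but 1 survives at r6c6, so r6c6=1.
Step 11. [r1c5∈{3}] r1c5 is down to just 3 ⇒ r1c5=3.
Step 12. [r5c2∈{3}] r5c2's peers cover all but 3, so r5c2=3.
Step 13. [r1c6∈{6}] only 6 remains possible at r1c6 ⇒ r1c6=6.
Step 14. [r3c2∈{1}] r3c2 has the single candidate 1 ⇒ r3c2=1.
Step 15. [r5c3∈{5}] r5c3 is down to just 5. So r5c3=5.
Step 16. [r6c5∈{5}] nothing but 5 survives at r6c5. So r6c5=5.
Step 17. [r2c1∈{6}] nothing but 6 survives at r2c1, so r2c1=6.
Step 18. [r6c1∈{4}] r6c1 has the single candidate 4, so r6c1=4.
Step 19. [r4c4∈{4}] r4c4 has the single candidate 4. So r4c4=4.

Answer: 2 4 1 5 3 6 / 6 5 3 1 4 2 / 3 1 4 2 6 5 / 5 6 2 4 1 3 / 1 3 5 6 2 4 / 4 2 6 3 5 1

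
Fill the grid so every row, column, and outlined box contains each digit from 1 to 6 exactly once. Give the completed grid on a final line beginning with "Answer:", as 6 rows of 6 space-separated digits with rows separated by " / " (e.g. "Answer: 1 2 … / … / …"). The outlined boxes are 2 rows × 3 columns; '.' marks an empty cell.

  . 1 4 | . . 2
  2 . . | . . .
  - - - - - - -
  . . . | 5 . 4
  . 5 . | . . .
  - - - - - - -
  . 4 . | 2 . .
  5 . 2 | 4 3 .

Step 1. [r6c2∈{6}] only 6 remains possible at r6c2. So r6c2=6.
Step 2. [r2c2∈{3}] nothing but 3 survives at r2c2, so r2c2=3.
Step 3. [r4c6∈{1,3,6}] 3 has one home in col 6: r4c6, so r4c6=3.
Step 4. [r1c1∈{6}] only 6 remains possible at r1c1 ⇒ r1c1=6.
Step 5. [r6c6∈{1}] r6c6 has the single candidate 1 ⇒ r6c6=1.
Step 6. [r1c5∈{5}] r1c5's peers cover all but 5 ⇒ r1c5=5.
Step 7. [r5c5∈{6}] r5c5's peers cover all but 6, so r5c5=6.
Step 8. [r4c4∈{1,6}] box 4 places 6 nowhere but r4c4. So r4c4=6.
Step 9. [r4c3∈{1}] nothing but 1 survives at r4c3, so r4c3=1.
Step 10. [r5c3∈{3}] r5c3 is down to just 3. So r5c3=3.
Step 11. [r3c5∈{1,2}] in row 3, 1 fits only at r3c5, so r3c5=1.
Step 12. [r4c5∈{2}] only 2 remains possible at r4c5. So r4c5=2.
Step 13. [r5c6∈{5}] r5c6's peers cover all but 5. So r5c6=5.
Step 14. [r2c3∈{5}] r2c3 has the single candidate 5, so r2c3=5.
Step 15. [r2c4∈{1}] nothing but 1 survives at r2c4. So r2c4=1.
Step 16. [r2c6∈{6}] only 6 remains possible at r2c6 ⇒ r2c6=6.
Step 17. [r4c1∈{4}] r4c1 is down to just 4 ⇒ r4c1=4.
Step 18. [r3c3∈{6}] r3c3 has the single candidate 6. So r3c3=6.
Step 19. [r3c1∈{3}] r3c1 is down to just 3. So r3c1=3.
Step 20. [r2c5∈{4}] r2c5 has the single candidate 4 ⇒ r2c5=4.
Step 21. [r1c4∈{3}] r1c4's peers cover all but 3 ⇒ r1c4=3.
Step 22. [r5c1∈{1}] nothing but 1 survives at r5c1 ⇒ r5c1=1.
Step 23. [r3c2∈{2}] r3c2's peers cover all but 2, so r3c2=2.

Answer: 6 1 4 3 5 2 / 2 3 5 1 4 6 / 3 2 6 5 1 4 / 4 5 1 6 2 3 / 1 4 3 2 6 5 / 5 6 2 4 3 1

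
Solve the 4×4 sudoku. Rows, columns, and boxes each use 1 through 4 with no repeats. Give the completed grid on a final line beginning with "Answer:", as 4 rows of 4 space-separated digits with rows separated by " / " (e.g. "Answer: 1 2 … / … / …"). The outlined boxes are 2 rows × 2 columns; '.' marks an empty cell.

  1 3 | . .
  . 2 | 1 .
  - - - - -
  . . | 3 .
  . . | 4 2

Step 1. [r2c1∈{4}] only 4 remains possible at r2c1, so r2c1=4.
Step 2. [r3c2∈{1,4}] across row 3, 4 lands solely at r3c2, so r3c2=4.
Step 3. [r4c1∈{3}] r4c1's peers cover all but 3 ⇒ r4c1=3.
Step 4. [r2c4∈{3}] r2c4 has the single candidate 3. So r2c4=3.
Step 5. [r3c1∈{2}] only 2 remains possible at r3c1, so r3c1=2.
Step 6. [r1c3∈{2}] nothing but 2 survives at r1c3. So r1c3=2.
Step 7. [r3c4∈{1}] nothing but 1 survives at r3c4, so r3c4=1.
Step 8. [r1c4∈{4}] r1c4 is down to just 4. So r1c4=4.
Step 9. [r4c2∈{1}] r4c2's peers cover all but 1. So r4c2=1.

Answer: 1 3 2 4 / 4 2 1 3 / 2 4 3 1 / 3 1 4 2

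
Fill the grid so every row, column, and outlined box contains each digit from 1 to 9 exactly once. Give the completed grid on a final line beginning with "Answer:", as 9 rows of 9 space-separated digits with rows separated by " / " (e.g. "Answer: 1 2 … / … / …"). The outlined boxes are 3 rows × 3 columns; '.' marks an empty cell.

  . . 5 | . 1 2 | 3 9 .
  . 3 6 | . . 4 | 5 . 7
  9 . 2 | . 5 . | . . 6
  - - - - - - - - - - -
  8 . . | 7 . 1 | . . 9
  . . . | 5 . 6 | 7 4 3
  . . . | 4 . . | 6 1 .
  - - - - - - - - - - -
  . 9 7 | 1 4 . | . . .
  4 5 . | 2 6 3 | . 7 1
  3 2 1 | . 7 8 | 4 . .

Step 1. [r3c8∈{8}] r3c8 has the single candidate 8, so r3c8=8.
Step 2. [r4c7∈{2}] r4c7 is down to just 2, so r4c7=2.
Step 3. [r3c2∈{1,4,7}] row 3 places 4 nowhere but r3c2. So r3c2=4.
Step 4. [r9c9∈{5}] r9c9's peers cover all but 5. So r9c9=5.
Step 5. [r5c5∈{2,8,9}] row 5 places 8 nowhere but r5c5 ⇒ r5c5=8.
Step 6. [r6c5∈{2,3,9}] col 5 places 2 nowhere but r6c5, so r6c5=2.
Step 7. [r6c2∈{7}] r6c2 has the single candidate 7. So r6c2=7.
Step 8. [r7c9∈{2,8}] r7c9 is the only open cell in col 9 admitting 2 ⇒ r7c9=2.
Step 9. [r2c4∈{8,9}] across row 2, 8 lands solely at r2c4 ⇒ r2c4=8.
Step 10. [r6c3∈{3,9}] row 6 places 3 nowhere but r6c3, so r6c3=3.
Step 11. [r7c1∈{6}] nothing but 6 survives at r7c1 ⇒ r7c1=6.
Step 12. [r8c3∈{8}] only 8 remains possible at r8c3 ⇒ r8c3=8.
Step 13. [r2c1∈{1}] r2c1's peers cover all but 1, so r2c1=1.
Step 14. [r9c8∈{6}] only 6 remains possible at r9c8, so r9c8=6.
Step 15. [r1c9∈{4}] nothing but 4 survives at r1c9. So r1c9=4.
Step 16. [r1c4∈{6}] only 6 remains possible at r1c4 ⇒ r1c4=6.
Step 17. [r1c1∈{7}] r1c1 has the single candidate 7, so r1c1=7.
Step 18. [r6c1∈{5}] r6c1 has the single candidate 5, so r6c1=5.
Step 19. [r6c9∈{8}] r6c9's peers cover all but 8. So r6c9=8.
Step 20. [r4c5∈{3}] r4c5's peers cover all but 3, so r4c5=3.
Step 21. [r3c7∈{1}] r3c7's peers cover all but 1 ⇒ r3c7=1.
Step 22. [r7c7∈{8}] r7c7's peers cover all but 8. So r7c7=8.
Step 23. [r4c8∈{5}] r4c8 has the single candidate 5, so r4c8=5.
Step 24. [r7c8∈{3}] only 3 remains possible at r7c8. So r7c8=3.
Step 25. [r4c3∈{4}] r4c3 is down to just 4 ⇒ r4c3=4.
Step 26. [r5c3∈{9}] r5c3's peers cover all but 9 ⇒ r5c3=9.
Step 27. [r8c7∈{9}] only 9 remains possible at r8c7 ⇒ r8c7=9.
Step 28. [r9c4∈{9}] r9c4's peers cover all but 9 ⇒ r9c4=9.
Step 29. [r3c4∈{3}] only 3 remains possible at r3c4, so r3c4=3.
Step 30. [r5c1∈{2}] r5c1 is down to just 2. So r5c1=2.
Step 31. [r7c6∈{5}] nothing but 5 survives at r7c6 ⇒ r7c6=5.
Step 32. [r2c8∈{2}] r2c8 has the single candidate 2, so r2c8=2.
Step 33. [r3c6∈{7}] nothing but 7 survives at r3c6, so r3c6=7.
Step 34. [r1c2∈{8}] r1c2 has the single candidate 8. So r1c2=8.
Step 35. [r6c6∈{9}] r6c6's peers cover all but 9, so r6c6=9.
Step 36. [r4c2∈{6}] nothing but 6 survives at r4c2. So r4c2=6.
Step 37. [r2c5∈{9}] r2c5's peers cover all but 9. So r2c5=9.
Step 38. [r5c2∈{1}] r5c2 is down to just 1. So r5c2=1.

Answer: 7 8 5 6 1 2 3 9 4 / 1 3 6 8 9 4 5 2 7 / 9 4 2 3 5 7 1 8 6 / 8 6 4 7 3 1 2 5 9 / 2 1 9 5 8 6 7 4 3 / 5 7 3 4 2 9 6 1 8 / 6 9 7 1 4 5 8 3 2 / 4 5 8 2 6 3 9 7 1 / 3 2 1 9 7 8 4 6 5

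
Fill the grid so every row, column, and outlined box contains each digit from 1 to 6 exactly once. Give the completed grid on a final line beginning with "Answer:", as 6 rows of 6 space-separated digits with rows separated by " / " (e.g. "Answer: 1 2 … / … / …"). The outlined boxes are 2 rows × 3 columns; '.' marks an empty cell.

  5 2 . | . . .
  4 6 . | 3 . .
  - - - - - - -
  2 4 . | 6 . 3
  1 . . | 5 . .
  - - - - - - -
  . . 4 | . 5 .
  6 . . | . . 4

Step 1. [r6c3∈{1,2,3,5}] col 3 places 2 nowhere but r6c3 ⇒ r6c3=2.
Step 2. [r6c4∈{1}] r6c4's peers cover all but 1, so r6c4=1.
Step 3. [r4c6∈{2}] nothing but 2 survives at r4c6. So r4c6=2.
Step 4. [r2c3∈{1}] r2c3 is down to just 1 ⇒ r2c3=1.
Step 5. [r4c2∈{3}] r4c2 is down to just 3, so r4c2=3.
Step 6. [r1c5∈{1,4,6}] col 5 places 6 nowhere but r1c5 ⇒ r1c5=6.
Step 7. [r5c6∈{6}] r5c6 is down to just 6, so r5c6=6.
Step 8. [r5c1∈{3}] nothing but 3 survives at r5c1, so r5c1=3.
Step 9. [r2c5∈{2}] nothing but 2 survives at r2c5 ⇒ r2c5=2.
Step 10. [r4c5∈{4}] r4c5 is down to just 4. So r4c5=4.
Step 11. [r2c6∈{5}] only 5 remains possible at r2c6 ⇒ r2c6=5.
Step 12. [r6c5∈{3}] nothing but 3 survives at r6c5. So r6c5=3.
Step 13. [r1c4∈{4}] r1c4 is down to just 4 ⇒ r1c4=4.
Step 14. [r5c2∈{1}] r5c2 is down to just 1, so r5c2=1.
Step 15. [r3c5∈{1}] r3c5's peers cover all but 1, so r3c5=1.
Step 16. [r4c3∈{6}] only 6 remains possible at r4c3. So r4c3=6.
Step 17. [r5c4∈{2}] only 2 remains possible at r5c4 ⇒ r5c4=2.
Step 18. [r3c3∈{5}] only 5 remains possible at r3c3. So r3c3=5.
Step 19. [r6c2∈{5}] only 5 remains possible at r6c2, so r6c2=5.
Step 20. [r1c3∈{3}] r1c3 is down to just 3 ⇒ r1c3=3.
Step 21. [r1c6∈{1}] r1c6 is down to just 1, so r1c6=1.

Answer: 5 2 3 4 6 1 / 4 6 1 3 2 5 / 2 4 5 6 1 3 / 1 3 6 5 4 2 / 3 1 4 2 5 6 / 6 5 2 1 3 4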